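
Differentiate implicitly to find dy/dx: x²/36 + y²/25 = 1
Differentiate both sides with respect to x, treating y as y(x). By the chain rule, any term containing y contributes a factor of y' = dy/dx when we differentiate it.

Move every term to one side and write the relation as F(x, y) = 0. Term by term,
  d/dx[x^2/36] = x/18
  d/dx[y^2/25] = 2y·y'/25
  d/dx[-1] = 0

The pieces without y' make up ∂F/∂x and the coefficient of y' is ∂F/∂y:
  ∂F/∂x = x/18,
  ∂F/∂y = 2y/25.

Since d/dx[F] = ∂F/∂x + (∂F/∂y)·y' = 0, solve for y':
  (∂F/∂y)·y' = -∂F/∂x
  dy/dx = -(∂F/∂x)/(∂F/∂y) = -(x/18)/(2y/25) = -25x/(36y)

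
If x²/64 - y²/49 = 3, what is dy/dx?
Differentiate both sides with respect to x, treating y as y(x). By the chain rule, any term containing y contributes a factor of y' = dy/dx when we differentiate it.

Move every term to one side and write the relation as F(x, y) = 0. Term by term,
  d/dx[x^2/64] = x/32
  d/dx[-y^2/49] = -2y·y'/49
  d/dx[-3] = 0

The pieces without y' make up ∂F/∂x and the coefficient of y' is ∂F/∂y:
  ∂F/∂x = x/32,
  ∂F/∂y = -2y/49.

Since d/dx[F] = ∂F/∂x + (∂F/∂y)·y' = 0, solve for y':
  (∂F/∂y)·y' = -∂F/∂x
  dy/dx = -(∂F/∂x)/(∂F/∂y) = -(x/32)/(-2y/49) = 49x/(64y)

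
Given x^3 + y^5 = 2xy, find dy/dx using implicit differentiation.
Apply d/dx to both sides, remembering that y depends on x. Each occurrence of y therefore brings in a y' = dy/dx via the chain rule.

With F(x, y) equal to the left-hand side minus the right, differentiate F term by term:
  d/dx[x^3] = 3x^2
  d/dx[-2xy] = -2x·y' - 2y
  d/dx[y^5] = 5y^4·y'
Adding these up, d/dx[F] = 0 becomes
  (3x^2 - 2y) + (-2x + 5y^4)·y' = 0,
so isolating y',
  dy/dx = -(3x^2 - 2y)/(-2x + 5y^4) = (3x^2 - 2y)/(2x - 5y^4)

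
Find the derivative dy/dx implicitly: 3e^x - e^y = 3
Take d/dx of both sides. Since y is implicitly a function of x, the chain rule attaches a y' = dy/dx factor whenever we differentiate through y.

Set F(x, y) = (left side) − (right side), so the curve is F = 0. Differentiating each term of F:
  d/dx[3e^(x)] = 3e^(x)
  d/dx[-e^(y)] = -y'·e^(y)
  d/dx[-3] = 0

Collecting, the y'-free part is the partial derivative in x and the y' coefficient is the partial derivative in y:
  ∂F/∂x = 3e^(x)
  ∂F/∂y = -e^(y)

so d/dx[F(x, y(x))] = ∂F/∂x + (∂F/∂y)·y' = 0. Rearranging,
  dy/dx = -(∂F/∂x)/(∂F/∂y) = -(3e^(x))/(-e^(y)) = 3e^(x - y)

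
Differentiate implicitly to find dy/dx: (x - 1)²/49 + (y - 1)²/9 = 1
Differentiate the relation implicitly: treat y = y(x) and apply the chain rule, so every y-derivative picks up a y' = dy/dx factor.

With everything moved to the left-hand side, differentiate term by term:
  d/dx[(x - 1)^2/49] = 2x/49 - 2/49
  d/dx[(y - 1)^2/9] = 2·y'(y - 1)/9
  d/dx[-1] = 0

Separating the contributions that come from x directly and those that come through y:
  without y':      2x/49 - 2/49
  multiplying y':  2y/9 - 2/9

so (2x/49 - 2/49) + (2y/9 - 2/9)·y' = 0, and therefore
  dy/dx = -(2x/49 - 2/49)/(2y/9 - 2/9)
        = -(2(x - 1)/49)/(2(y - 1)/9) = 9(1 - x)/(49(y - 1))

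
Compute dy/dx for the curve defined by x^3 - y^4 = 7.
Differentiate the relation implicitly: treat y = y(x) and apply the chain rule, so every y-derivative picks up a y' = dy/dx factor.

With everything moved to the left-hand side, differentiate term by term:
  d/dx[x^3] = 3x^2
  d/dx[-y^4] = -4y^3·y'
  d/dx[-7] = 0

Separating the contributions that come from x directly and those that come through y:
  without y':      3x^2
  multiplying y':  -4y^3

so (3x^2) + (-4y^3)·y' = 0, and therefore
  dy/dx = -(3x^2)/(-4y^3) = 3x^2/(4y^3)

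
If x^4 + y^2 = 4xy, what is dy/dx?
Take d/dx of both sides. Since y is implicitly a function of x, the chain rule attaches a y' = dy/dx factor whenever we differentiate through y.

Set F(x, y) = (left side) − (right side), so the curve is F = 0. Differentiating each term of F:
  d/dx[x^4] = 4x^3
  d/dx[-4xy] = -4x·y' - 4y
  d/dx[y^2] = 2y·y'

Collecting, the y'-free part is the partial derivative in x and the y' coefficient is the partial derivative in y:
  ∂F/∂x = 4x^3 - 4y
  ∂F/∂y = -4x + 2y

so d/dx[F(x, y(x))] = ∂F/∂x + (∂F/∂y)·y' = 0. Rearranging,
  dy/dx = -(∂F/∂x)/(∂F/∂y) = -(4x^3 - 4y)/(-4x + 2y) = 2(x^3 - y)/(2x - y)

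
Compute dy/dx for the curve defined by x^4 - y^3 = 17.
Apply d/dx to both sides, remembering that y depends on x. Each occurrence of y therefore brings in a y' = dy/dx via the chain rule.

With F(x, y) equal to the left-hand side minus the right, differentiate F term by term:
  d/dx[x^4] = 4x^3
  d/dx[-y^3] = -3y^2·y'
  d/dx[-17] = 0
Adding these up, d/dx[F] = 0 becomes
  (4x^3) + (-3y^2)·y' = 0,
so isolating y',
  dy/dx = -(4x^3)/(-3y^2) = 4x^3/(3y^2)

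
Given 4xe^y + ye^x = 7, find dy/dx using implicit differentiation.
Differentiate both sides with respect to x, treating y as y(x). By the chain rule, any term containing y contributes a factor of y' = dy/dx when we differentiate it.

Move every term to one side and write the relation as F(x, y) = 0. Term by term,
  d/dx[4x·e^(y)] = 4x·y'·e^(y) + 4e^(y)
  d/dx[y·e^(x)] = y·e^(x) + y'·e^(x)
  d/dx[-7] = 0

The pieces without y' make up ∂F/∂x and the coefficient of y' is ∂F/∂y:
  ∂F/∂x = y·e^(x) + 4e^(y),
  ∂F/∂y = 4x·e^(y) + e^(x).

Since d/dx[F] = ∂F/∂x + (∂F/∂y)·y' = 0, solve for y':
  (∂F/∂y)·y' = -∂F/∂x
  dy/dx = -(∂F/∂x)/(∂F/∂y) = -(y·e^(x) + 4e^(y))/(4x·e^(y) + e^(x)) = (-y·e^(x) - 4e^(y))/(4x·e^(y) + e^(x))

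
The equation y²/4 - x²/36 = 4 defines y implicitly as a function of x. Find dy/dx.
Apply d/dx to both sides, remembering that y depends on x. Each occurrence of y therefore brings in a y' = dy/dx via the chain rule.

With F(x, y) equal to the left-hand side minus the right, differentiate F term by term:
  d/dx[-x^2/36] = -x/18
  d/dx[y^2/4] = y·y'/2
  d/dx[-4] = 0
Adding these up, d/dx[F] = 0 becomes
  (-x/18) + (y/2)·y' = 0,
so isolating y',
  dy/dx = -(-x/18)/(y/2) = x/(9y)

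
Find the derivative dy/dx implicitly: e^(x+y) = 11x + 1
Differentiate the relation implicitly: treat y = y(x) and apply the chain rule, so every y-derivative picks up a y' = dy/dx factor.

With everything moved to the left-hand side, differentiate term by term:
  d/dx[-11x] = -11
  d/dx[e^(x + y)] = (y' + 1)·e^(x + y)
  d/dx[-1] = 0

Separating the contributions that come from x directly and those that come through y:
  without y':      e^(x + y) - 11
  multiplying y':  e^(x + y)

so (e^(x + y) - 11) + (e^(x + y))·y' = 0, and therefore
  dy/dx = -(e^(x + y) - 11)/(e^(x + y)) = 11e^(-x - y) - 1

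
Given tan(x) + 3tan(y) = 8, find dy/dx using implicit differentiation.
Take d/dx of both sides. Since y is implicitly a function of x, the chain rule attaches a y' = dy/dx factor whenever we differentiate through y.

Set F(x, y) = (left side) − (right side), so the curve is F = 0. Differentiating each term of F:
  d/dx[tan(x)] = tan(x)^2 + 1
  d/dx[3tan(y)] = 3·y'(tan(y)^2 + 1)
  d/dx[-8] = 0

Collecting, the y'-free part is the partial derivative in x and the y' coefficient is the partial derivative in y:
  ∂F/∂x = tan(x)^2 + 1
  ∂F/∂y = 3tan(y)^2 + 3

so d/dx[F(x, y(x))] = ∂F/∂x + (∂F/∂y)·y' = 0. Rearranging,
  dy/dx = -(∂F/∂x)/(∂F/∂y) = -(tan(x)^2 + 1)/(3tan(y)^2 + 3) = -cos(y)^2/(3cos(x)^2)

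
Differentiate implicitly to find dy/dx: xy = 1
Apply d/dx to both sides, remembering that y depends on x. Each occurrence of y therefore brings in a y' = dy/dx via the chain rule.

With F(x, y) equal to the left-hand side minus the right, differentiate F term by term:
  d/dx[xy] = x·y' + y
  d/dx[-1] = 0
Adding these up, d/dx[F] = 0 becomes
  (y) + (x)·y' = 0,
so isolating y',
  dy/dx = -(y)/(x) = -y/x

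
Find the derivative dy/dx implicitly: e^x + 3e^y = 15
Apply d/dx to both sides, remembering that y depends on x. Each occurrence of y therefore brings in a y' = dy/dx via the chain rule.

With F(x, y) equal to the left-hand side minus the right, differentiate F term by term:
  d/dx[e^(x)] = e^(x)
  d/dx[3e^(y)] = 3·y'·e^(y)
  d/dx[-15] = 0
Adding these up, d/dx[F] = 0 becomes
  (e^(x)) + (3e^(y))·y' = 0,
so isolating y',
  dy/dx = -(e^(x))/(3e^(y)) = -e^(x - y)/3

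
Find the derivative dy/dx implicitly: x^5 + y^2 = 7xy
Apply d/dx to both sides, remembering that y depends on x. Each occurrence of y therefore brings in a y' = dy/dx via the chain rule.

With F(x, y) equal to the left-hand side minus the right, differentiate F term by term:
  d/dx[x^5] = 5x^4
  d/dx[-7xy] = -7x·y' - 7y
  d/dx[y^2] = 2y·y'
Adding these up, d/dx[F] = 0 becomes
  (5x^4 - 7y) + (-7x + 2y)·y' = 0,
so isolating y',
  dy/dx = -(5x^4 - 7y)/(-7x + 2y) = (5x^4 - 7y)/(7x - 2y)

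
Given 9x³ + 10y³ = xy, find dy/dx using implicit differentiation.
Differentiate the relation implicitly: treat y = y(x) and apply the chain rule, so every y-derivative picks up a y' = dy/dx factor.

With everything moved to the left-hand side, differentiate term by term:
  d/dx[9x^3] = 27x^2
  d/dx[-xy] = -x·y' - y
  d/dx[10y^3] = 30y^2·y'

Separating the contributions that come from x directly and those that come through y:
  without y':      27x^2 - y
  multiplying y':  -x + 30y^2

so (27x^2 - y) + (-x + 30y^2)·y' = 0, and therefore
  dy/dx = -(27x^2 - y)/(-x + 30y^2) = (27x^2 - y)/(x - 30y^2)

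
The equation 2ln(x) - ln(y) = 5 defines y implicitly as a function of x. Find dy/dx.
Differentiate both sides with respect to x, treating y as y(x). By the chain rule, any term containing y contributes a factor of y' = dy/dx when we differentiate it.

Move every term to one side and write the relation as F(x, y) = 0. Term by term,
  d/dx[2ln(x)] = 2/x
  d/dx[-ln(y)] = -y'/y
  d/dx[-5] = 0

The pieces without y' make up ∂F/∂x and the coefficient of y' is ∂F/∂y:
  ∂F/∂x = 2/x,
  ∂F/∂y = -1/y.

Since d/dx[F] = ∂F/∂x + (∂F/∂y)·y' = 0, solve for y':
  (∂F/∂y)·y' = -∂F/∂x
  dy/dx = -(∂F/∂x)/(∂F/∂y) = -(2/x)/(-1/y) = 2y/x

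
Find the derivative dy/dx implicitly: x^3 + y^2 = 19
Apply d/dx to both sides, remembering that y depends on x. Each occurrence of y therefore brings in a y' = dy/dx via the chain rule.

With F(x, y) equal to the left-hand side minus the right, differentiate F term by term:
  d/dx[x^3] = 3x^2
  d/dx[y^2] = 2y·y'
  d/dx[-19] = 0
Adding these up, d/dx[F] = 0 becomes
  (3x^2) + (2y)·y' = 0,
so isolating y',
  dy/dx = -(3x^2)/(2y) = -3x^2/(2y)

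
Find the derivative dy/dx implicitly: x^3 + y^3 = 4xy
Differentiate both sides with respect to x, treating y as y(x). By the chain rule, any term containing y contributes a factor of y' = dy/dx when we differentiate it.

Move every term to one side and write the relation as F(x, y) = 0. Term by term,
  d/dx[x^3] = 3x^2
  d/dx[-4xy] = -4x·y' - 4y
  d/dx[y^3] = 3y^2·y'

The pieces without y' make up ∂F/∂x and the coefficient of y' is ∂F/∂y:
  ∂F/∂x = 3x^2 - 4y,
  ∂F/∂y = -4x + 3y^2.

Since d/dx[F] = ∂F/∂x + (∂F/∂y)·y' = 0, solve for y':
  (∂F/∂y)·y' = -∂F/∂x
  dy/dx = -(∂F/∂x)/(∂F/∂y) = -(3x^2 - 4y)/(-4x + 3y^2) = (3x^2 - 4y)/(4x - 3y^2)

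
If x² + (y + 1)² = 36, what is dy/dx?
Take d/dx of both sides. Since y is implicitly a function of x, the chain rule attaches a y' = dy/dx factor whenever we differentiate through y.

Set F(x, y) = (left side) − (right side), so the curve is F = 0. Differentiating each term of F:
  d/dx[x^2] = 2x
  d/dx[(y + 1)^2] = 2·y'(y + 1)
  d/dx[-36] = 0

Collecting, the y'-free part is the partial derivative in x and the y' coefficient is the partial derivative in y:
  ∂F/∂x = 2x
  ∂F/∂y = 2y + 2

so d/dx[F(x, y(x))] = ∂F/∂x + (∂F/∂y)·y' = 0. Rearranging,
  dy/dx = -(∂F/∂x)/(∂F/∂y) = -(2x)/(2y + 2) = -x/(y + 1)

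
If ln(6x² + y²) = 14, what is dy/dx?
Differentiate both sides with respect to x, treating y as y(x). By the chain rule, any term containing y contributes a factor of y' = dy/dx when we differentiate it.

Move every term to one side and write the relation as F(x, y) = 0. Term by term,
  d/dx[ln(6x^2 + y^2)] = (12x + 2y·y')/(6x^2 + y^2)
  d/dx[-14] = 0

The pieces without y' make up ∂F/∂x and the coefficient of y' is ∂F/∂y:
  ∂F/∂x = 12x/(6x^2 + y^2),
  ∂F/∂y = 2y/(6x^2 + y^2).

Since d/dx[F] = ∂F/∂x + (∂F/∂y)·y' = 0, solve for y':
  (∂F/∂y)·y' = -∂F/∂x
  dy/dx = -(∂F/∂x)/(∂F/∂y) = -(12x/(6x^2 + y^2))/(2y/(6x^2 + y^2)) = -6x/y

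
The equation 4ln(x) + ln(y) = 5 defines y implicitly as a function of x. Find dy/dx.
Apply d/dx to both sides, remembering that y depends on x. Each occurrence of y therefore brings in a y' = dy/dx via the chain rule.

With F(x, y) equal to the left-hand side minus the right, differentiate F term by term:
  d/dx[4ln(x)] = 4/x
  d/dx[ln(y)] = y'/y
  d/dx[-5] = 0
Adding these up, d/dx[F] = 0 becomes
  (4/x) + (1/y)·y' = 0,
so isolating y',
  dy/dx = -(4/x)/(1/y) = -4y/x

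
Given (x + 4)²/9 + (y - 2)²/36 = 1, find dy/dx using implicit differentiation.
Apply d/dx to both sides, remembering that y depends on x. Each occurrence of y therefore brings in a y' = dy/dx via the chain rule.

With F(x, y) equal to the left-hand side minus the right, differentiate F term by term:
  d/dx[(x + 4)^2/9] = 2x/9 + 8/9
  d/dx[(y - 2)^2/36] = y'(y - 2)/18
  d/dx[-1] = 0
Adding these up, d/dx[F] = 0 becomes
  (2x/9 + 8/9) + (y/18 - 1/9)·y' = 0,
so isolating y',
  dy/dx = -(2x/9 + 8/9)/(y/18 - 1/9)
        = -(2(x + 4)/9)/((y - 2)/18) = 4(-x - 4)/(y - 2)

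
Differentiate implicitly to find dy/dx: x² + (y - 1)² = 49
Differentiate the relation implicitly: treat y = y(x) and apply the chain rule, so every y-derivative picks up a y' = dy/dx factor.

With everything moved to the left-hand side, differentiate term by term:
  d/dx[x^2] = 2x
  d/dx[(y - 1)^2] = 2·y'(y - 1)
  d/dx[-49] = 0

Separating the contributions that come from x directly and those that come through y:
  without y':      2x
  multiplying y':  2y - 2

so (2x) + (2y - 2)·y' = 0, and therefore
  dy/dx = -(2x)/(2y - 2) = -x/(y - 1)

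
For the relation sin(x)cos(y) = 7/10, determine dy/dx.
Apply d/dx to both sides, remembering that y depends on x. Each occurrence of y therefore brings in a y' = dy/dx via the chain rule.

With F(x, y) equal to the left-hand side minus the right, differentiate F term by term:
  d/dx[sin(x)·cos(y)] = -y'·sin(x)·sin(y) + cos(x)·cos(y)
  d/dx[-7/10] = 0
Adding these up, d/dx[F] = 0 becomes
  (cos(x)·cos(y)) + (-sin(x)·sin(y))·y' = 0,
so isolating y',
  dy/dx = -(cos(x)·cos(y))/(-sin(x)·sin(y)) = 1/(tan(x)·tan(y))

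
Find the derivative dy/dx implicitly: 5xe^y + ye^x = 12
Take d/dx of both sides. Since y is implicitly a function of x, the chain rule attaches a y' = dy/dx factor whenever we differentiate through y.

Set F(x, y) = (left side) − (right side), so the curve is F = 0. Differentiating each term of F:
  d/dx[5x·e^(y)] = 5x·y'·e^(y) + 5e^(y)
  d/dx[y·e^(x)] = y·e^(x) + y'·e^(x)
  d/dx[-12] = 0

Collecting, the y'-free part is the partial derivative in x and the y' coefficient is the partial derivative in y:
  ∂F/∂x = y·e^(x) + 5e^(y)
  ∂F/∂y = 5x·e^(y) + e^(x)

so d/dx[F(x, y(x))] = ∂F/∂x + (∂F/∂y)·y' = 0. Rearranging,
  dy/dx = -(∂F/∂x)/(∂F/∂y) = -(y·e^(x) + 5e^(y))/(5x·e^(y) + e^(x)) = (-y·e^(x) - 5e^(y))/(5x·e^(y) + e^(x))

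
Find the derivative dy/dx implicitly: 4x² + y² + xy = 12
Differentiate the relation implicitly: treat y = y(x) and apply the chain rule, so every y-derivative picks up a y' = dy/dx factor.

With everything moved to the left-hand side, differentiate term by term:
  d/dx[4x^2] = 8x
  d/dx[xy] = x·y' + y
  d/dx[y^2] = 2y·y'
  d/dx[-12] = 0

Separating the contributions that come from x directly and those that come through y:
  without y':      8x + y
  multiplying y':  x + 2y

so (8x + y) + (x + 2y)·y' = 0, and therefore
  dy/dx = -(8x + y)/(x + 2y) = (-8x - y)/(x + 2y)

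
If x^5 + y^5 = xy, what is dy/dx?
Take d/dx of both sides. Since y is implicitly a function of x, the chain rule attaches a y' = dy/dx factor whenever we differentiate through y.

Set F(x, y) = (left side) − (right side), so the curve is F = 0. Differentiating each term of F:
  d/dx[x^5] = 5x^4
  d/dx[-xy] = -x·y' - y
  d/dx[y^5] = 5y^4·y'

Collecting, the y'-free part is the partial derivative in x and the y' coefficient is the partial derivative in y:
  ∂F/∂x = 5x^4 - y
  ∂F/∂y = -x + 5y^4

so d/dx[F(x, y(x))] = ∂F/∂x + (∂F/∂y)·y' = 0. Rearranging,
  dy/dx = -(∂F/∂x)/(∂F/∂y) = -(5x^4 - y)/(-x + 5y^4) = (5x^4 - y)/(x - 5y^4)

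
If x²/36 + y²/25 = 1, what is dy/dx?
Take d/dx of both sides. Since y is implicitly a function of x, the chain rule attaches a y' = dy/dx factor whenever we differentiate through y.

Set F(x, y) = (left side) − (right side), so the curve is F = 0. Differentiating each term of F:
  d/dx[x^2/36] = x/18
  d/dx[y^2/25] = 2y·y'/25
  d/dx[-1] = 0

Collecting, the y'-free part is the partial derivative in x and the y' coefficient is the partial derivative in y:
  ∂F/∂x = x/18
  ∂F/∂y = 2y/25

so d/dx[F(x, y(x))] = ∂F/∂x + (∂F/∂y)·y' = 0. Rearranging,
  dy/dx = -(∂F/∂x)/(∂F/∂y) = -(x/18)/(2y/25) = -25x/(36y)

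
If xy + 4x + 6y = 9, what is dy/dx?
Differentiate both sides with respect to x, treating y as y(x). By the chain rule, any term containing y contributes a factor of y' = dy/dx when we differentiate it.

Move every term to one side and write the relation as F(x, y) = 0. Term by term,
  d/dx[xy] = x·y' + y
  d/dx[4x] = 4
  d/dx[6y] = 6·y'
  d/dx[-9] = 0

The pieces without y' make up ∂F/∂x and the coefficient of y' is ∂F/∂y:
  ∂F/∂x = y + 4,
  ∂F/∂y = x + 6.

Since d/dx[F] = ∂F/∂x + (∂F/∂y)·y' = 0, solve for y':
  (∂F/∂y)·y' = -∂F/∂x
  dy/dx = -(∂F/∂x)/(∂F/∂y) = -(y + 4)/(x + 6) = (-y - 4)/(x + 6)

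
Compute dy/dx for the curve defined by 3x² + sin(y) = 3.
Take d/dx of both sides. Since y is implicitly a function of x, the chain rule attaches a y' = dy/dx factor whenever we differentiate through y.

Set F(x, y) = (left side) − (right side), so the curve is F = 0. Differentiating each term of F:
  d/dx[3x^2] = 6x
  d/dx[sin(y)] = y'·cos(y)
  d/dx[-3] = 0

Collecting, the y'-free part is the partial derivative in x and the y' coefficient is the partial derivative in y:
  ∂F/∂x = 6x
  ∂F/∂y = cos(y)

so d/dx[F(x, y(x))] = ∂F/∂x + (∂F/∂y)·y' = 0. Rearranging,
  dy/dx = -(∂F/∂x)/(∂F/∂y) = -(6x)/(cos(y)) = -6x/cos(y)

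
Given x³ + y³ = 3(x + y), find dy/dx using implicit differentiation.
Take d/dx of both sides. Since y is implicitly a function of x, the chain rule attaches a y' = dy/dx factor whenever we differentiate through y.

Set F(x, y) = (left side) − (right side), so the curve is F = 0. Differentiating each term of F:
  d/dx[x^3] = 3x^2
  d/dx[-3x] = -3
  d/dx[y^3] = 3y^2·y'
  d/dx[-3y] = -3·y'

Collecting, the y'-free part is the partial derivative in x and the y' coefficient is the partial derivative in y:
  ∂F/∂x = 3x^2 - 3
  ∂F/∂y = 3y^2 - 3

so d/dx[F(x, y(x))] = ∂F/∂x + (∂F/∂y)·y' = 0. Rearranging,
  dy/dx = -(∂F/∂x)/(∂F/∂y) = -(3x^2 - 3)/(3y^2 - 3) = (1 - x^2)/(y^2 - 1)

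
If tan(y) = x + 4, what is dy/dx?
Take d/dx of both sides. Since y is implicitly a function of x, the chain rule attaches a y' = dy/dx factor whenever we differentiate through y.

Set F(x, y) = (left side) − (right side), so the curve is F = 0. Differentiating each term of F:
  d/dx[-x] = -1
  d/dx[tan(y)] = y'(tan(y)^2 + 1)
  d/dx[-4] = 0

Collecting, the y'-free part is the partial derivative in x and the y' coefficient is the partial derivative in y:
  ∂F/∂x = -1
  ∂F/∂y = tan(y)^2 + 1

so d/dx[F(x, y(x))] = ∂F/∂x + (∂F/∂y)·y' = 0. Rearranging,
  dy/dx = -(∂F/∂x)/(∂F/∂y) = -(-1)/(tan(y)^2 + 1) = cos(y)^2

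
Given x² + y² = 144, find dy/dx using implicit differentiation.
Apply d/dx to both sides, remembering that y depends on x. Each occurrence of y therefore brings in a y' = dy/dx via the chain rule.

With F(x, y) equal to the left-hand side minus the right, differentiate F term by term:
  d/dx[x^2] = 2x
  d/dx[y^2] = 2y·y'
  d/dx[-144] = 0
Adding these up, d/dx[F] = 0 becomes
  (2x) + (2y)·y' = 0,
so isolating y',
  dy/dx = -(2x)/(2y) = -x/y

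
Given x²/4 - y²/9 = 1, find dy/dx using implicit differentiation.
Differentiate the relation implicitly: treat y = y(x) and apply the chain rule, so every y-derivative picks up a y' = dy/dx factor.

With everything moved to the left-hand side, differentiate term by term:
  d/dx[x^2/4] = x/2
  d/dx[-y^2/9] = -2y·y'/9
  d/dx[-1] = 0

Separating the contributions that come from x directly and those that come through y:
  without y':      x/2
  multiplying y':  -2y/9

so (x/2) + (-2y/9)·y' = 0, and therefore
  dy/dx = -(x/2)/(-2y/9) = 9x/(4y)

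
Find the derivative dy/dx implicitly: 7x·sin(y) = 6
Apply d/dx to both sides, remembering that y depends on x. Each occurrence of y therefore brings in a y' = dy/dx via the chain rule.

With F(x, y) equal to the left-hand side minus the right, differentiate F term by term:
  d/dx[7x·sin(y)] = 7x·y'·cos(y) + 7sin(y)
  d/dx[-6] = 0
Adding these up, d/dx[F] = 0 becomes
  (7sin(y)) + (7x·cos(y))·y' = 0,
so isolating y',
  dy/dx = -(7sin(y))/(7x·cos(y)) = -tan(y)/x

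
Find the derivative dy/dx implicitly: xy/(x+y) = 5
Apply d/dx to both sides, remembering that y depends on x. Each occurrence of y therefore brings in a y' = dy/dx via the chain rule.

With F(x, y) equal to the left-hand side minus the right, differentiate F term by term:
  d/dx[xy/(x + y)] = xy(-y' - 1)/(x + y)^2 + x·y'/(x + y) + y/(x + y)
  d/dx[-5] = 0
Adding these up, d/dx[F] = 0 becomes
  (-xy/(x + y)^2 + y/(x + y)) + (-xy/(x + y)^2 + x/(x + y))·y' = 0,
so isolating y',
  dy/dx = -(-xy/(x + y)^2 + y/(x + y))/(-xy/(x + y)^2 + x/(x + y))
        = -(y^2/(x + y)^2)/(x^2/(x + y)^2) = -y^2/x^2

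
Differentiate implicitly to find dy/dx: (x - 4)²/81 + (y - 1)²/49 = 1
Differentiate the relation implicitly: treat y = y(x) and apply the chain rule, so every y-derivative picks up a y' = dy/dx factor.

With everything moved to the left-hand side, differentiate term by term:
  d/dx[(x - 4)^2/81] = 2x/81 - 8/81
  d/dx[(y - 1)^2/49] = 2·y'(y - 1)/49
  d/dx[-1] = 0

Separating the contributions that come from x directly and those that come through y:
  without y':      2x/81 - 8/81
  multiplying y':  2y/49 - 2/49

so (2x/81 - 8/81) + (2y/49 - 2/49)·y' = 0, and therefore
  dy/dx = -(2x/81 - 8/81)/(2y/49 - 2/49)
        = -(2(x - 4)/81)/(2(y - 1)/49) = 49(4 - x)/(81(y - 1))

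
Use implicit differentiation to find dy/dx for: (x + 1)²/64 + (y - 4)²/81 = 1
Differentiate the relation implicitly: treat y = y(x) and apply the chain rule, so every y-derivative picks up a y' = dy/dx factor.

With everything moved to the left-hand side, differentiate term by term:
  d/dx[(x + 1)^2/64] = x/32 + 1/32
  d/dx[(y - 4)^2/81] = 2·y'(y - 4)/81
  d/dx[-1] = 0

Separating the contributions that come from x directly and those that come through y:
  without y':      x/32 + 1/32
  multiplying y':  2y/81 - 8/81

so (x/32 + 1/32) + (2y/81 - 8/81)·y' = 0, and therefore
  dy/dx = -(x/32 + 1/32)/(2y/81 - 8/81)
        = -((x + 1)/32)/(2(y - 4)/81) = 81(-x - 1)/(64(y - 4))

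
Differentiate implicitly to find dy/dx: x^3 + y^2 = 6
Differentiate both sides with respect to x, treating y as y(x). By the chain rule, any term containing y contributes a factor of y' = dy/dx when we differentiate it.

Move every term to one side and write the relation as F(x, y) = 0. Term by term,
  d/dx[x^3] = 3x^2
  d/dx[y^2] = 2y·y'
  d/dx[-6] = 0

The pieces without y' make up ∂F/∂x and the coefficient of y' is ∂F/∂y:
  ∂F/∂x = 3x^2,
  ∂F/∂y = 2y.

Since d/dx[F] = ∂F/∂x + (∂F/∂y)·y' = 0, solve for y':
  (∂F/∂y)·y' = -∂F/∂x
  dy/dx = -(∂F/∂x)/(∂F/∂y) = -(3x^2)/(2y) = -3x^2/(2y)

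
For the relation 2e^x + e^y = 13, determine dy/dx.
Take d/dx of both sides. Since y is implicitly a function of x, the chain rule attaches a y' = dy/dx factor whenever we differentiate through y.

Set F(x, y) = (left side) − (right side), so the curve is F = 0. Differentiating each term of F:
  d/dx[2e^(x)] = 2e^(x)
  d/dx[e^(y)] = y'·e^(y)
  d/dx[-13] = 0

Collecting, the y'-free part is the partial derivative in x and the y' coefficient is the partial derivative in y:
  ∂F/∂x = 2e^(x)
  ∂F/∂y = e^(y)

so d/dx[F(x, y(x))] = ∂F/∂x + (∂F/∂y)·y' = 0. Rearranging,
  dy/dx = -(∂F/∂x)/(∂F/∂y) = -(2e^(x))/(e^(y)) = -2e^(x - y)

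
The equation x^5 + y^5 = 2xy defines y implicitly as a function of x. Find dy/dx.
Differentiate both sides with respect to x, treating y as y(x). By the chain rule, any term containing y contributes a factor of y' = dy/dx when we differentiate it.

Move every term to one side and write the relation as F(x, y) = 0. Term by term,
  d/dx[x^5] = 5x^4
  d/dx[-2xy] = -2x·y' - 2y
  d/dx[y^5] = 5y^4·y'

The pieces without y' make up ∂F/∂x and the coefficient of y' is ∂F/∂y:
  ∂F/∂x = 5x^4 - 2y,
  ∂F/∂y = -2x + 5y^4.

Since d/dx[F] = ∂F/∂x + (∂F/∂y)·y' = 0, solve for y':
  (∂F/∂y)·y' = -∂F/∂x
  dy/dx = -(∂F/∂x)/(∂F/∂y) = -(5x^4 - 2y)/(-2x + 5y^4) = (5x^4 - 2y)/(2x - 5y^4)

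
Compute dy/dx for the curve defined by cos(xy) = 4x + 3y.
Differentiate both sides with respect to x, treating y as y(x). By the chain rule, any term containing y contributes a factor of y' = dy/dx when we differentiate it.

Move every term to one side and write the relation as F(x, y) = 0. Term by term,
  d/dx[-4x] = -4
  d/dx[-3y] = -3·y'
  d/dx[cos(xy)] = -(x·y' + y)·sin(xy)

The pieces without y' make up ∂F/∂x and the coefficient of y' is ∂F/∂y:
  ∂F/∂x = -y·sin(xy) - 4,
  ∂F/∂y = -x·sin(xy) - 3.

Since d/dx[F] = ∂F/∂x + (∂F/∂y)·y' = 0, solve for y':
  (∂F/∂y)·y' = -∂F/∂x
  dy/dx = -(∂F/∂x)/(∂F/∂y) = -(-y·sin(xy) - 4)/(-x·sin(xy) - 3) = -(y·sin(xy) + 4)/(x·sin(xy) + 3)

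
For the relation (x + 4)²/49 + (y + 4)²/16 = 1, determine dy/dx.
Differentiate the relation implicitly: treat y = y(x) and apply the chain rule, so every y-derivative picks up a y' = dy/dx factor.

With everything moved to the left-hand side, differentiate term by term:
  d/dx[(x + 4)^2/49] = 2x/49 + 8/49
  d/dx[(y + 4)^2/16] = y'(y + 4)/8
  d/dx[-1] = 0

Separating the contributions that come from x directly and those that come through y:
  without y':      2x/49 + 8/49
  multiplying y':  y/8 + 1/2

so (2x/49 + 8/49) + (y/8 + 1/2)·y' = 0, and therefore
  dy/dx = -(2x/49 + 8/49)/(y/8 + 1/2)
        = -(2(x + 4)/49)/((y + 4)/8) = 16(-x - 4)/(49(y + 4))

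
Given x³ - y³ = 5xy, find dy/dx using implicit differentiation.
Take d/dx of both sides. Since y is implicitly a function of x, the chain rule attaches a y' = dy/dx factor whenever we differentiate through y.

Set F(x, y) = (left side) − (right side), so the curve is F = 0. Differentiating each term of F:
  d/dx[x^3] = 3x^2
  d/dx[-5xy] = -5x·y' - 5y
  d/dx[-y^3] = -3y^2·y'

Collecting, the y'-free part is the partial derivative in x and the y' coefficient is the partial derivative in y:
  ∂F/∂x = 3x^2 - 5y
  ∂F/∂y = -5x - 3y^2

so d/dx[F(x, y(x))] = ∂F/∂x + (∂F/∂y)·y' = 0. Rearranging,
  dy/dx = -(∂F/∂x)/(∂F/∂y) = -(3x^2 - 5y)/(-5x - 3y^2) = (3x^2 - 5y)/(5x + 3y^2)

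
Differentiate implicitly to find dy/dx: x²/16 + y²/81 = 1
Take d/dx of both sides. Since y is implicitly a function of x, the chain rule attaches a y' = dy/dx factor whenever we differentiate through y.

Set F(x, y) = (left side) − (right side), so the curve is F = 0. Differentiating each term of F:
  d/dx[x^2/16] = x/8
  d/dx[y^2/81] = 2y·y'/81
  d/dx[-1] = 0

Collecting, the y'-free part is the partial derivative in x and the y' coefficient is the partial derivative in y:
  ∂F/∂x = x/8
  ∂F/∂y = 2y/81

so d/dx[F(x, y(x))] = ∂F/∂x + (∂F/∂y)·y' = 0. Rearranging,
  dy/dx = -(∂F/∂x)/(∂F/∂y) = -(x/8)/(2y/81) = -81x/(16y)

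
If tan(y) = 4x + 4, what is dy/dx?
Apply d/dx to both sides, remembering that y depends on x. Each occurrence of y therefore brings in a y' = dy/dx via the chain rule.

With F(x, y) equal to the left-hand side minus the right, differentiate F term by term:
  d/dx[-4x] = -4
  d/dx[tan(y)] = y'(tan(y)^2 + 1)
  d/dx[-4] = 0
Adding these up, d/dx[F] = 0 becomes
  (-4) + (tan(y)^2 + 1)·y' = 0,
so isolating y',
  dy/dx = -(-4)/(tan(y)^2 + 1) = 4cos(y)^2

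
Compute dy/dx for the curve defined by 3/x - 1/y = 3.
Differentiate the relation implicitly: treat y = y(x) and apply the chain rule, so every y-derivative picks up a y' = dy/dx factor.

With everything moved to the left-hand side, differentiate term by term:
  d/dx[-1/y] = y'/y^2
  d/dx[3/x] = -3/x^2
  d/dx[-3] = 0

Separating the contributions that come from x directly and those that come through y:
  without y':      -3/x^2
  multiplying y':  y^(-2)

so (-3/x^2) + (y^(-2))·y' = 0, and therefore
  dy/dx = -(-3/x^2)/(y^(-2)) = 3y^2/x^2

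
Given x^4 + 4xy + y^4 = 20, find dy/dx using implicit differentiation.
Apply d/dx to both sides, remembering that y depends on x. Each occurrence of y therefore brings in a y' = dy/dx via the chain rule.

With F(x, y) equal to the left-hand side minus the right, differentiate F term by term:
  d/dx[x^4] = 4x^3
  d/dx[4xy] = 4x·y' + 4y
  d/dx[y^4] = 4y^3·y'
  d/dx[-20] = 0
Adding these up, d/dx[F] = 0 becomes
  (4x^3 + 4y) + (4x + 4y^3)·y' = 0,
so isolating y',
  dy/dx = -(4x^3 + 4y)/(4x + 4y^3) = (-x^3 - y)/(x + y^3)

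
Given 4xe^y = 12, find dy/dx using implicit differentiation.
Differentiate the relation implicitly: treat y = y(x) and apply the chain rule, so every y-derivative picks up a y' = dy/dx factor.

With everything moved to the left-hand side, differentiate term by term:
  d/dx[4x·e^(y)] = 4x·y'·e^(y) + 4e^(y)
  d/dx[-12] = 0

Separating the contributions that come from x directly and those that come through y:
  without y':      4e^(y)
  multiplying y':  4x·e^(y)

so (4e^(y)) + (4x·e^(y))·y' = 0, and therefore
  dy/dx = -(4e^(y))/(4x·e^(y)) = -1/x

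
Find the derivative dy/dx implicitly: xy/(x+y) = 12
Differentiate both sides with respect to x, treating y as y(x). By the chain rule, any term containing y contributes a factor of y' = dy/dx when we differentiate it.

Move every term to one side and write the relation as F(x, y) = 0. Term by term,
  d/dx[xy/(x + y)] = xy(-y' - 1)/(x + y)^2 + x·y'/(x + y) + y/(x + y)
  d/dx[-12] = 0

The pieces without y' make up ∂F/∂x and the coefficient of y' is ∂F/∂y:
  ∂F/∂x = -xy/(x + y)^2 + y/(x + y),
  ∂F/∂y = -xy/(x + y)^2 + x/(x + y).

Since d/dx[F] = ∂F/∂x + (∂F/∂y)·y' = 0, solve for y':
  (∂F/∂y)·y' = -∂F/∂x
  dy/dx = -(∂F/∂x)/(∂F/∂y) = -(-xy/(x + y)^2 + y/(x + y))/(-xy/(x + y)^2 + x/(x + y))
        = -(y^2/(x + y)^2)/(x^2/(x + y)^2) = -y^2/x^2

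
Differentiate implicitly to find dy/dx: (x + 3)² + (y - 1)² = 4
Differentiate the relation implicitly: treat y = y(x) and apply the chain rule, so every y-derivative picks up a y' = dy/dx factor.

With everything moved to the left-hand side, differentiate term by term:
  d/dx[(x + 3)^2] = 2x + 6
  d/dx[(y - 1)^2] = 2·y'(y - 1)
  d/dx[-4] = 0

Separating the contributions that come from x directly and those that come through y:
  without y':      2x + 6
  multiplying y':  2y - 2

so (2x + 6) + (2y - 2)·y' = 0, and therefore
  dy/dx = -(2x + 6)/(2y - 2) = (-x - 3)/(y - 1)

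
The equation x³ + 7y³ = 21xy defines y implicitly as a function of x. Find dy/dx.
Take d/dx of both sides. Since y is implicitly a function of x, the chain rule attaches a y' = dy/dx factor whenever we differentiate through y.

Set F(x, y) = (left side) − (right side), so the curve is F = 0. Differentiating each term of F:
  d/dx[x^3] = 3x^2
  d/dx[-21xy] = -21x·y' - 21y
  d/dx[7y^3] = 21y^2·y'

Collecting, the y'-free part is the partial derivative in x and the y' coefficient is the partial derivative in y:
  ∂F/∂x = 3x^2 - 21y
  ∂F/∂y = -21x + 21y^2

so d/dx[F(x, y(x))] = ∂F/∂x + (∂F/∂y)·y' = 0. Rearranging,
  dy/dx = -(∂F/∂x)/(∂F/∂y) = -(3x^2 - 21y)/(-21x + 21y^2) = (x^2/7 - y)/(x - y^2)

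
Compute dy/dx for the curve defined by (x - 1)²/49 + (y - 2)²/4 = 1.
Differentiate both sides with respect to x, treating y as y(x). By the chain rule, any term containing y contributes a factor of y' = dy/dx when we differentiate it.

Move every term to one side and write the relation as F(x, y) = 0. Term by term,
  d/dx[(x - 1)^2/49] = 2x/49 - 2/49
  d/dx[(y - 2)^2/4] = y'(y - 2)/2
  d/dx[-1] = 0

The pieces without y' make up ∂F/∂x and the coefficient of y' is ∂F/∂y:
  ∂F/∂x = 2x/49 - 2/49,
  ∂F/∂y = y/2 - 1.

Since d/dx[F] = ∂F/∂x + (∂F/∂y)·y' = 0, solve for y':
  (∂F/∂y)·y' = -∂F/∂x
  dy/dx = -(∂F/∂x)/(∂F/∂y) = -(2x/49 - 2/49)/(y/2 - 1)
        = -(2(x - 1)/49)/((y - 2)/2) = 4(1 - x)/(49(y - 2))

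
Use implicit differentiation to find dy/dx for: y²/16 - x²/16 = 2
Differentiate both sides with respect to x, treating y as y(x). By the chain rule, any term containing y contributes a factor of y' = dy/dx when we differentiate it.

Move every term to one side and write the relation as F(x, y) = 0. Term by term,
  d/dx[-x^2/16] = -x/8
  d/dx[y^2/16] = y·y'/8
  d/dx[-2] = 0

The pieces without y' make up ∂F/∂x and the coefficient of y' is ∂F/∂y:
  ∂F/∂x = -x/8,
  ∂F/∂y = y/8.

Since d/dx[F] = ∂F/∂x + (∂F/∂y)·y' = 0, solve for y':
  (∂F/∂y)·y' = -∂F/∂x
  dy/dx = -(∂F/∂x)/(∂F/∂y) = -(-x/8)/(y/8) = x/y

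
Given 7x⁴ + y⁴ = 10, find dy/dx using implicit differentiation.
Apply d/dx to both sides, remembering that y depends on x. Each occurrence of y therefore brings in a y' = dy/dx via the chain rule.

With F(x, y) equal to the left-hand side minus the right, differentiate F term by term:
  d/dx[7x^4] = 28x^3
  d/dx[y^4] = 4y^3·y'
  d/dx[-10] = 0
Adding these up, d/dx[F] = 0 becomes
  (28x^3) + (4y^3)·y' = 0,
so isolating y',
  dy/dx = -(28x^3)/(4y^3) = -7x^3/y^3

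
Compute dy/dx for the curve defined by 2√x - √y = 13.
Differentiate the relation implicitly: treat y = y(x) and apply the chain rule, so every y-derivative picks up a y' = dy/dx factor.

With everything moved to the left-hand side, differentiate term by term:
  d/dx[2√(x)] = 1/√(x)
  d/dx[-√(y)] = -y'/(2√(y))
  d/dx[-13] = 0

Separating the contributions that come from x directly and those that come through y:
  without y':      1/√(x)
  multiplying y':  -1/(2√(y))

so (1/√(x)) + (-1/(2√(y)))·y' = 0, and therefore
  dy/dx = -(1/√(x))/(-1/(2√(y))) = 2√(y)/√(x)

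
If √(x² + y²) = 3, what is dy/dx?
Differentiate both sides with respect to x, treating y as y(x). By the chain rule, any term containing y contributes a factor of y' = dy/dx when we differentiate it.

Move every term to one side and write the relation as F(x, y) = 0. Term by term,
  d/dx[√(x^2 + y^2)] = (x + y·y')/√(x^2 + y^2)
  d/dx[-3] = 0

The pieces without y' make up ∂F/∂x and the coefficient of y' is ∂F/∂y:
  ∂F/∂x = x/√(x^2 + y^2),
  ∂F/∂y = y/√(x^2 + y^2).

Since d/dx[F] = ∂F/∂x + (∂F/∂y)·y' = 0, solve for y':
  (∂F/∂y)·y' = -∂F/∂x
  dy/dx = -(∂F/∂x)/(∂F/∂y) = -(x/√(x^2 + y^2))/(y/√(x^2 + y^2)) = -x/y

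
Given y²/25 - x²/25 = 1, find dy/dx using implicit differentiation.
Differentiate both sides with respect to x, treating y as y(x). By the chain rule, any term containing y contributes a factor of y' = dy/dx when we differentiate it.

Move every term to one side and write the relation as F(x, y) = 0. Term by term,
  d/dx[-x^2/25] = -2x/25
  d/dx[y^2/25] = 2y·y'/25
  d/dx[-1] = 0

The pieces without y' make up ∂F/∂x and the coefficient of y' is ∂F/∂y:
  ∂F/∂x = -2x/25,
  ∂F/∂y = 2y/25.

Since d/dx[F] = ∂F/∂x + (∂F/∂y)·y' = 0, solve for y':
  (∂F/∂y)·y' = -∂F/∂x
  dy/dx = -(∂F/∂x)/(∂F/∂y) = -(-2x/25)/(2y/25) = x/y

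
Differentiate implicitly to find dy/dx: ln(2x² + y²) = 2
Differentiate both sides with respect to x, treating y as y(x). By the chain rule, any term containing y contributes a factor of y' = dy/dx when we differentiate it.

Move every term to one side and write the relation as F(x, y) = 0. Term by term,
  d/dx[ln(2x^2 + y^2)] = (4x + 2y·y')/(2x^2 + y^2)
  d/dx[-2] = 0

The pieces without y' make up ∂F/∂x and the coefficient of y' is ∂F/∂y:
  ∂F/∂x = 4x/(2x^2 + y^2),
  ∂F/∂y = 2y/(2x^2 + y^2).

Since d/dx[F] = ∂F/∂x + (∂F/∂y)·y' = 0, solve for y':
  (∂F/∂y)·y' = -∂F/∂x
  dy/dx = -(∂F/∂x)/(∂F/∂y) = -(4x/(2x^2 + y^2))/(2y/(2x^2 + y^2)) = -2x/y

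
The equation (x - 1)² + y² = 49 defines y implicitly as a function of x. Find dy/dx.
Apply d/dx to both sides, remembering that y depends on x. Each occurrence of y therefore brings in a y' = dy/dx via the chain rule.

With F(x, y) equal to the left-hand side minus the right, differentiate F term by term:
  d/dx[y^2] = 2y·y'
  d/dx[(x - 1)^2] = 2x - 2
  d/dx[-49] = 0
Adding these up, d/dx[F] = 0 becomes
  (2x - 2) + (2y)·y' = 0,
so isolating y',
  dy/dx = -(2x - 2)/(2y) = (1 - x)/y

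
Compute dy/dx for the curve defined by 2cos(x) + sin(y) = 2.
Differentiate the relation implicitly: treat y = y(x) and apply the chain rule, so every y-derivative picks up a y' = dy/dx factor.

With everything moved to the left-hand side, differentiate term by term:
  d/dx[sin(y)] = y'·cos(y)
  d/dx[2cos(x)] = -2sin(x)
  d/dx[-2] = 0

Separating the contributions that come from x directly and those that come through y:
  without y':      -2sin(x)
  multiplying y':  cos(y)

so (-2sin(x)) + (cos(y))·y' = 0, and therefore
  dy/dx = -(-2sin(x))/(cos(y)) = 2sin(x)/cos(y)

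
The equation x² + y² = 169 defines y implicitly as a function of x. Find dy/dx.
Differentiate both sides with respect to x, treating y as y(x). By the chain rule, any term containing y contributes a factor of y' = dy/dx when we differentiate it.

Move every term to one side and write the relation as F(x, y) = 0. Term by term,
  d/dx[x^2] = 2x
  d/dx[y^2] = 2y·y'
  d/dx[-169] = 0

The pieces without y' make up ∂F/∂x and the coefficient of y' is ∂F/∂y:
  ∂F/∂x = 2x,
  ∂F/∂y = 2y.

Since d/dx[F] = ∂F/∂x + (∂F/∂y)·y' = 0, solve for y':
  (∂F/∂y)·y' = -∂F/∂x
  dy/dx = -(∂F/∂x)/(∂F/∂y) = -(2x)/(2y) = -x/y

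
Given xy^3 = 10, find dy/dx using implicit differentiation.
Differentiate both sides with respect to x, treating y as y(x). By the chain rule, any term containing y contributes a factor of y' = dy/dx when we differentiate it.

Move every term to one side and write the relation as F(x, y) = 0. Term by term,
  d/dx[xy^3] = 3xy^2·y' + y^3
  d/dx[-10] = 0

The pieces without y' make up ∂F/∂x and the coefficient of y' is ∂F/∂y:
  ∂F/∂x = y^3,
  ∂F/∂y = 3xy^2.

Since d/dx[F] = ∂F/∂x + (∂F/∂y)·y' = 0, solve for y':
  (∂F/∂y)·y' = -∂F/∂x
  dy/dx = -(∂F/∂x)/(∂F/∂y) = -(y^3)/(3xy^2) = -y/(3x)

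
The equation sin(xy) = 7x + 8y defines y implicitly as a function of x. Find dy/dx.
Differentiate the relation implicitly: treat y = y(x) and apply the chain rule, so every y-derivative picks up a y' = dy/dx factor.

With everything moved to the left-hand side, differentiate term by term:
  d/dx[-7x] = -7
  d/dx[-8y] = -8·y'
  d/dx[sin(xy)] = (x·y' + y)·cos(xy)

Separating the contributions that come from x directly and those that come through y:
  without y':      y·cos(xy) - 7
  multiplying y':  x·cos(xy) - 8

so (y·cos(xy) - 7) + (x·cos(xy) - 8)·y' = 0, and therefore
  dy/dx = -(y·cos(xy) - 7)/(x·cos(xy) - 8) = (-y·cos(xy) + 7)/(x·cos(xy) - 8)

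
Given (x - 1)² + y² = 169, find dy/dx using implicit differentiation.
Differentiate the relation implicitly: treat y = y(x) and apply the chain rule, so every y-derivative picks up a y' = dy/dx factor.

With everything moved to the left-hand side, differentiate term by term:
  d/dx[y^2] = 2y·y'
  d/dx[(x - 1)^2] = 2x - 2
  d/dx[-169] = 0

Separating the contributions that come from x directly and those that come through y:
  without y':      2x - 2
  multiplying y':  2y

so (2x - 2) + (2y)·y' = 0, and therefore
  dy/dx = -(2x - 2)/(2y) = (1 - x)/y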